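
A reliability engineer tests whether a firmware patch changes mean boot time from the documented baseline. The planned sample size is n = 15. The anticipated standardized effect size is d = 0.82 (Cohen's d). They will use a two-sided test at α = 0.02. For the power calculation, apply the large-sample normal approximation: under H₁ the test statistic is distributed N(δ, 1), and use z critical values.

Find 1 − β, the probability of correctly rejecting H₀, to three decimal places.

Power ≈ 0.802

Noncentrality parameter: δ = d·√n = 0.82 × √15 = 3.1758
Critical value for a two-sided test at α = 0.02: z_{α/2} = 2.326.
Power = Φ(δ − 2.326) + Φ(−δ − 2.326) = Φ(0.849) + Φ(-5.502) = 0.8022 + 0.0000 = 0.8022.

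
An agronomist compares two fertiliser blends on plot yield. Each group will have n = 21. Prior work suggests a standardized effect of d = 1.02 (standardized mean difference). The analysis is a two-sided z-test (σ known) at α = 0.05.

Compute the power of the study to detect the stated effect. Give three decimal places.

Power ≈ 0.911

Noncentrality parameter: δ = d·√(n/2) = 1.02 × √(21/2) = 3.3052
Critical value for a two-sided test at α = 0.05: z_{α/2} = 1.960.
Power = Φ(δ − 1.960) + Φ(−δ − 1.960) = Φ(1.345) + Φ(-5.265) = 0.9107 + 0.0000 = 0.9107.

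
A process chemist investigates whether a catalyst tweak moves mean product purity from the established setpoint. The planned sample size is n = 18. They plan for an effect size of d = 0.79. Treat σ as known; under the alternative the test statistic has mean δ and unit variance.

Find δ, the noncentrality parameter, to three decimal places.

The noncentrality parameter scales effect size by the design's sample-size factor: δ = d·√n = 0.79 × √18 = 3.3517

δ ≈ 3.352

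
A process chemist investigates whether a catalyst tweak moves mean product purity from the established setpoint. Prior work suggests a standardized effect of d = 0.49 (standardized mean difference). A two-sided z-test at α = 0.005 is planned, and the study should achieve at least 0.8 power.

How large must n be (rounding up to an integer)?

Set Φ(δ − 2.807) = 0.8; then δ − 2.807 = Φ⁻¹(0.8) = 0.842, giving δ = 3.649.
(The Φ(−δ − z_{α/2}) term is vanishingly small for δ > 0 and is dropped in the standard sample-size formula.)
δ = d·√n ⇒ n = (δ/d)² = (3.649 / 0.49)² = 55.45.
Round up to the next whole unit.

n = 56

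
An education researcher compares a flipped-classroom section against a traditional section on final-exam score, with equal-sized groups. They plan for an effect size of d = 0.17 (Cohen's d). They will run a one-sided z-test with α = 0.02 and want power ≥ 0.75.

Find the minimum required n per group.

Set Φ(δ − 2.054) = 0.75; then δ − 2.054 = Φ⁻¹(0.75) = 0.674, giving δ = 2.728.
δ = d·√(n/2) ⇒ n = 2(δ/d)² = 2 × (2.728 / 0.17)² = 515.11.
Round up to the next whole unit.

n = 516 per group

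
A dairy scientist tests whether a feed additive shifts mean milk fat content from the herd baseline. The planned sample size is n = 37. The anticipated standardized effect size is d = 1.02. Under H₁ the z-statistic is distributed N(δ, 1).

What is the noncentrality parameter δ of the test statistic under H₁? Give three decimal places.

δ ≈ 6.204

The noncentrality parameter scales effect size by the design's sample-size factor: δ = d·√n = 1.02 × √37 = 6.2044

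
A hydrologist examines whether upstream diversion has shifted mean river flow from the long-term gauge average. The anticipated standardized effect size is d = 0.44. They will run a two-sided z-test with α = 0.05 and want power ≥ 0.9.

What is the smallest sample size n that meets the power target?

n = 55

Set Φ(δ − 1.960) = 0.9; then δ − 1.960 = Φ⁻¹(0.9) = 1.282, giving δ = 3.242.
(Ignoring the negligible lower-tail rejection probability gives the usual closed-form inversion.)
δ = d·√n ⇒ n = (δ/d)² = (3.242 / 0.44)² = 54.27.
Round up to the next whole unit.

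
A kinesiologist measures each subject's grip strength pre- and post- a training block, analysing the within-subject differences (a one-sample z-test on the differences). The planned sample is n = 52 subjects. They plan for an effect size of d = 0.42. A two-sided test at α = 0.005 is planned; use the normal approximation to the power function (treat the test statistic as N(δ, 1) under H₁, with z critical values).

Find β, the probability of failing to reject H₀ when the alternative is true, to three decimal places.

β ≈ 0.412

Noncentrality parameter: δ = d·√n = 0.42 × √52 = 3.0287
Two-sided α = 0.005 → critical value z_{0.0025} = 2.807.
Power = Φ(δ − 2.807) + Φ(−δ − 2.807) = Φ(0.222) + Φ(-5.836) = 0.5877 + 0.0000 = 0.5877.
Type II error: β = 1 − power = 1 − 0.5877 = 0.4123.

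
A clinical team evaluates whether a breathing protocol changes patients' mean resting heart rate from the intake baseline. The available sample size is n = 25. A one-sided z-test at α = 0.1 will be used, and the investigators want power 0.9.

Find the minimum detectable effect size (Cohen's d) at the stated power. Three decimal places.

Need Φ(δ − 1.282) = 0.9, so δ = 1.282 + 1.282 = 2.563.
δ = d·√n ⇒ d = δ/√n = 2.563/√25 = 0.5126.

d ≈ 0.513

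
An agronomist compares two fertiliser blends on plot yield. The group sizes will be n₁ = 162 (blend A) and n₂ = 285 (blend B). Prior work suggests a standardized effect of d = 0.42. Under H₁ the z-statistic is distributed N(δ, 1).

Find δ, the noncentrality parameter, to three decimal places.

δ ≈ 4.269

δ = d / √(1/n₁ + 1/n₂) = 0.42 / √(1/162 + 1/285) = 4.2685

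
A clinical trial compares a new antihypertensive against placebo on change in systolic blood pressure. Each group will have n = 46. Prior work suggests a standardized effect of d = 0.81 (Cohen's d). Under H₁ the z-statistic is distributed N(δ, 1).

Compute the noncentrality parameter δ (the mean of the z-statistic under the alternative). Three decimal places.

δ = d·√(n/2) = 0.81 × √(46/2) = 3.8846

δ ≈ 3.885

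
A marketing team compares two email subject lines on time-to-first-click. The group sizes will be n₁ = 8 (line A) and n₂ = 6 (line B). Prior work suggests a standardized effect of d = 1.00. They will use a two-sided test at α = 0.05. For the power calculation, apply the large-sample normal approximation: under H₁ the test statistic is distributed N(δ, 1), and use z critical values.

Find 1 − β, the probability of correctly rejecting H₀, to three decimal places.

Noncentrality parameter: λ = d / √(1/n₁ + 1/n₂) = 1.00 / √(1/8 + 1/6) = 1.8516
Two-sided α = 0.05 → critical value z_{0.025} = 1.960.
Power = Φ(λ − 1.960) + Φ(−λ − 1.960) = Φ(-0.108) + Φ(-3.812) = 0.4569 + 0.0001 = 0.4569.

Power ≈ 0.457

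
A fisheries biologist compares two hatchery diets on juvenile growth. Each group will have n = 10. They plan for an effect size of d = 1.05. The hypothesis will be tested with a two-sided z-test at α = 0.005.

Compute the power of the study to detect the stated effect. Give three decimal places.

Noncentrality parameter: λ = d·√(n/2) = 1.05 × √(10/2) = 2.3479
Two-sided α = 0.005 → critical value z_{0.0025} = 2.807.
Power = Φ(λ − 2.807) + Φ(−λ − 2.807) = Φ(-0.459) + Φ(-5.155) = 0.3231 + 0.0000 = 0.3231.

Power ≈ 0.323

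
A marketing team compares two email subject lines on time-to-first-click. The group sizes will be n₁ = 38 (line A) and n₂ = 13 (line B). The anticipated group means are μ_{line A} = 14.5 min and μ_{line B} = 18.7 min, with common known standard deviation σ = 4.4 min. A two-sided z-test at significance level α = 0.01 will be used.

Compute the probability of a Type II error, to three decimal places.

β ≈ 0.346

Standardized effect: d = |μ_{line A} − μ_{line B}| / σ = |14.5 − 18.7| / 4.4 = 0.9545
Noncentrality parameter: δ = d / √(1/n₁ + 1/n₂) = 0.9545 / √(1/38 + 1/13) = 2.9708
Critical value for a two-sided test at α = 0.01: z_{α/2} = 2.576.
Power = Φ(δ − 2.576) + Φ(−δ − 2.576) = Φ(0.395) + Φ(-5.547) = 0.6536 + 0.0000 = 0.6536.
Type II error: β = 1 − power = 1 − 0.6536 = 0.3464.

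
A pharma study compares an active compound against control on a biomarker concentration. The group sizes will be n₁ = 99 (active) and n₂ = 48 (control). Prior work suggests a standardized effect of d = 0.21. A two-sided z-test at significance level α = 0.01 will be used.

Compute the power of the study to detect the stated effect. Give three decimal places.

Power ≈ 0.084

Noncentrality parameter: δ = d / √(1/n₁ + 1/n₂) = 0.21 / √(1/99 + 1/48) = 1.1940
Critical value for a two-sided test at α = 0.01: z_{α/2} = 2.576.
Power = Φ(δ − 2.576) + Φ(−δ − 2.576) = Φ(-1.382) + Φ(-3.770) = 0.0835 + 0.0001 = 0.0836.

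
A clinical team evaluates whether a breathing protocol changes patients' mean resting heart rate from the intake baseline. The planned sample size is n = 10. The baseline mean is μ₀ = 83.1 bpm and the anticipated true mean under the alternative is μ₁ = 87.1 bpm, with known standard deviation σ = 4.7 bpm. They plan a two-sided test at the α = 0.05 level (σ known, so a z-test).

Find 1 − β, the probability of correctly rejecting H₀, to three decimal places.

Power ≈ 0.768

Standardized effect: d = |μ₁ − μ₀| / σ = |87.1 − 83.1| / 4.7 = 0.8511
Noncentrality parameter: δ = d·√n = 0.8511 × √10 = 2.6913
Two-sided α = 0.05 → critical value z_{0.025} = 1.960.
Power = Φ(δ − 1.960) + Φ(−δ − 1.960) = Φ(0.731) + Φ(-4.651) = 0.7677 + 0.0000 = 0.7677.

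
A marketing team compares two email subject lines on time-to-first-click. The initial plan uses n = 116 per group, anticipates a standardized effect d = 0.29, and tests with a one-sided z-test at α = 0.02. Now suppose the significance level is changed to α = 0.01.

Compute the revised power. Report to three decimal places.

Power ≈ 0.453

δ = d·√(n/2) = 0.29 × √(116/2) = 2.2086 (unchanged). New critical value: z_{0.01} = 2.326.
Revised power = Φ(δ − 2.326) = Φ(-0.118) = 0.4531.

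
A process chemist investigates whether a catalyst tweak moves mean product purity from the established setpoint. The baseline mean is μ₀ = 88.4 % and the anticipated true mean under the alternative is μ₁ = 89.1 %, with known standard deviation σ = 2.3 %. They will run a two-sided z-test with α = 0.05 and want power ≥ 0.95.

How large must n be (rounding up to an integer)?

Standardized effect: d = |μ₁ − μ₀| / σ = |89.1 − 88.4| / 2.3 = 0.3043
Set Φ(δ − 1.960) = 0.95; then δ − 1.960 = Φ⁻¹(0.95) = 1.645, giving δ = 3.605.
(The Φ(−δ − z_{α/2}) term is vanishingly small for δ > 0 and is dropped in the standard sample-size formula.)
δ = d·√n ⇒ n = (δ/d)² = (3.605 / 0.3043)² = 140.29.
Round up to the next whole unit.

n = 141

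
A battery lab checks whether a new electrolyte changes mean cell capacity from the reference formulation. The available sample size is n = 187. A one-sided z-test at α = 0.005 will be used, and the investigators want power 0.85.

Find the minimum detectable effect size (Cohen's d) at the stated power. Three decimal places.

Required noncentrality: δ = z_{0.005} + z_{0.15} = 2.576 + 1.036 = 3.612.
δ = d·√n ⇒ d = δ/√n = 3.612/√187 = 0.2642.

d ≈ 0.264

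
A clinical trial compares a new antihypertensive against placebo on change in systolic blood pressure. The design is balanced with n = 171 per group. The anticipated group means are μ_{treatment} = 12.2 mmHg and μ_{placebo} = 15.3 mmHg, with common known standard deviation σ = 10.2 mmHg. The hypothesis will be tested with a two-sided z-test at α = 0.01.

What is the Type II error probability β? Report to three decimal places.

β ≈ 0.407

Standardized effect: d = |μ_{treatment} − μ_{placebo}| / σ = |12.2 − 15.3| / 10.2 = 0.3039
Noncentrality parameter: δ = d·√(n/2) = 0.3039 × √(171/2) = 2.8102
Critical value for a two-sided test at α = 0.01: z_{α/2} = 2.576.
Power = Φ(δ − 2.576) + Φ(−δ − 2.576) = Φ(0.234) + Φ(-5.386) = 0.5927 + 0.0000 = 0.5927.
Type II error: β = 1 − power = 1 − 0.5927 = 0.4073.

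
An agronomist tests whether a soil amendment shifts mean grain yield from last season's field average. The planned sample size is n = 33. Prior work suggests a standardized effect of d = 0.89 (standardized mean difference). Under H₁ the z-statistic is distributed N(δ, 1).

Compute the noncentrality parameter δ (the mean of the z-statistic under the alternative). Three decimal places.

δ = d·√n = 0.89 × √33 = 5.1127

δ ≈ 5.113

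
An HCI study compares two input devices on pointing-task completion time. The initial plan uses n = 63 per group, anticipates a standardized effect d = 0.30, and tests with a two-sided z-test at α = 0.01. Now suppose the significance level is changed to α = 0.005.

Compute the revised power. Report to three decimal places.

δ = d·√(n/2) = 0.30 × √(63/2) = 1.6837 (unchanged). New critical value: z_{0.0025} = 2.807.
Revised power = Φ(δ − 2.807) + Φ(−δ − 2.807) = Φ(-1.123) + Φ(-4.491) = 0.1307 + 0.0000 = 0.1307.

Power ≈ 0.131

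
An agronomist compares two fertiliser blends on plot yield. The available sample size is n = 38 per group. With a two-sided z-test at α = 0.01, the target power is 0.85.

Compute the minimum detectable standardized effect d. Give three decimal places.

d ≈ 0.829

Required noncentrality: δ = z_{0.005} + z_{0.15} = 2.576 + 1.036 = 3.612.
(The second rejection-region term Φ(−δ − z_{α/2}) is negligible and dropped.)
δ = d·√(n/2) ⇒ d = δ/√(n/2) = 3.612/√(38/2) = 0.8287.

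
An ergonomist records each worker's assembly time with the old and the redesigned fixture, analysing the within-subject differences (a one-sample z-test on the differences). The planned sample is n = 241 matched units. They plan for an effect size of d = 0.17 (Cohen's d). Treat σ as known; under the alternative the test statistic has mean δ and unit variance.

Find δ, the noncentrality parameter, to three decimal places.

δ ≈ 2.639

δ = d·√n = 0.17 × √241 = 2.6391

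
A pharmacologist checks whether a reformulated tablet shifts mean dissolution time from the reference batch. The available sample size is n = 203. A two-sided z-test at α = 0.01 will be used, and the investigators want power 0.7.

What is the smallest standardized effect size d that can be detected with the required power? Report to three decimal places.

d ≈ 0.218

Need Φ(δ − 2.576) = 0.7, so δ = 2.576 + 0.524 = 3.100.
(The second rejection-region term Φ(−δ − z_{α/2}) is negligible and dropped.)
δ = d·√n ⇒ d = δ/√n = 3.100/√203 = 0.2176.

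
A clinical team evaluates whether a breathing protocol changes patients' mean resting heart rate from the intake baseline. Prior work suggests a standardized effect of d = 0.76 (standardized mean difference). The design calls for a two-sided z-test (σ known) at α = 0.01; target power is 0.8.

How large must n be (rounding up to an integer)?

For power 0.8 need Φ(δ − z_{0.005}) = 0.8, so δ = z_{0.005} + z_{0.20} = 2.576 + 0.842 = 3.417.
(For δ > 0 the lower-tail rejection region contributes negligibly to power, so the one-term inversion is standard.)
δ = d·√n ⇒ n = (δ/d)² = (3.417 / 0.76)² = 20.22.
Rounding up, n = 21.

n = 21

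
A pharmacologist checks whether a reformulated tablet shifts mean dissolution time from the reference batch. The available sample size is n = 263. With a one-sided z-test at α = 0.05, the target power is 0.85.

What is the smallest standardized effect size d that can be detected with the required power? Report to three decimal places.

Need Φ(δ − 1.645) = 0.85, so δ = 1.645 + 1.036 = 2.681.
δ = d·√n ⇒ d = δ/√n = 2.681/√263 = 0.1653.

d ≈ 0.165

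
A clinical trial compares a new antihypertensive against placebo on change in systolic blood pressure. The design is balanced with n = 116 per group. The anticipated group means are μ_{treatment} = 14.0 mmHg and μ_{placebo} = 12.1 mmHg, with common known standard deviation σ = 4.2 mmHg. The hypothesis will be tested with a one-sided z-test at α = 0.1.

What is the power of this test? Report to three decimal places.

Standardized effect: d = |μ_{treatment} − μ_{placebo}| / σ = |14.0 − 12.1| / 4.2 = 0.4524
Noncentrality parameter: δ = d·√(n/2) = 0.4524 × √(116/2) = 3.4452
One-sided α = 0.1 → critical value z_{0.1} = 1.282.
Power = Φ(δ − 1.282) = Φ(2.164) = 0.9848.

Power ≈ 0.985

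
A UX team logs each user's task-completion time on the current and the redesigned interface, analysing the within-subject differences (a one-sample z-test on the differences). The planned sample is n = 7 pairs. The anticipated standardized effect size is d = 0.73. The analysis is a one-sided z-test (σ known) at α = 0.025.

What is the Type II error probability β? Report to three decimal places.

β ≈ 0.511

Noncentrality parameter: δ = d·√n = 0.73 × √7 = 1.9314
Critical value for a one-sided test at α = 0.025: z_α = 1.960.
Power = P(Z > 1.960 − δ) = Φ(-0.029) = 0.4886.
Type II error: β = 1 − power = 1 − 0.4886 = 0.5114.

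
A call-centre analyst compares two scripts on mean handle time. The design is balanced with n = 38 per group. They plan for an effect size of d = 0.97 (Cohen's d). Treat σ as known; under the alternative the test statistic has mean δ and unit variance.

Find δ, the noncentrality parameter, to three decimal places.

δ ≈ 4.228

The noncentrality parameter scales effect size by the design's sample-size factor: δ = d·√(n/2) = 0.97 × √(38/2) = 4.2281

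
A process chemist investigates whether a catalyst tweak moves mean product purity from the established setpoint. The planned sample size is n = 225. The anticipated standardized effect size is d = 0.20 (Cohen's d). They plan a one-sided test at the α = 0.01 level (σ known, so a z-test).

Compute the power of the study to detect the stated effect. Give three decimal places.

Power ≈ 0.750

Noncentrality parameter: δ = d·√n = 0.20 × √225 = 3.0000
One-sided α = 0.01 → critical value z_{0.01} = 2.326.
Power = P(Z > 2.326 − δ) = Φ(0.674) = 0.7497.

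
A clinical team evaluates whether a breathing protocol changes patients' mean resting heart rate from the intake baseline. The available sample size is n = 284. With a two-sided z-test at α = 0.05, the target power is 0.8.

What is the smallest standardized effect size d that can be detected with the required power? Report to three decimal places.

Required noncentrality: δ = z_{0.025} + z_{0.20} = 1.960 + 0.842 = 2.802.
(The second rejection-region term Φ(−δ − z_{α/2}) is negligible and dropped.)
δ = d·√n ⇒ d = δ/√n = 2.802/√284 = 0.1662.

d ≈ 0.166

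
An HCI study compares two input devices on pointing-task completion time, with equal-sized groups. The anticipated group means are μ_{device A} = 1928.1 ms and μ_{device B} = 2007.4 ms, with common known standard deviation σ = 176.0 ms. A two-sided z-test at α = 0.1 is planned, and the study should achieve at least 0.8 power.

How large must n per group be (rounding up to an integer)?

Standardized effect: d = |μ_{device A} − μ_{device B}| / σ = |1928.1 − 2007.4| / 176.0 = 0.4506
For power 0.8 need Φ(δ − z_{0.05}) = 0.8, so δ = z_{0.05} + z_{0.20} = 1.645 + 0.842 = 2.486.
(The Φ(−δ − z_{α/2}) term is vanishingly small for δ > 0 and is dropped in the standard sample-size formula.)
δ = d·√(n/2) ⇒ n = 2(δ/d)² = 2 × (2.486 / 0.4506)² = 60.91.
Rounding up, n = 61 per group.

n = 61 per group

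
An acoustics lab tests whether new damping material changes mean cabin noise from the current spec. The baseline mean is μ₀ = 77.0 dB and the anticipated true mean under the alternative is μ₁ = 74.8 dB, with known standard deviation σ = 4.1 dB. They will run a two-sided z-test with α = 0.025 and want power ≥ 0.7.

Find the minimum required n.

n = 27

Standardized effect: d = |μ₁ − μ₀| / σ = |74.8 − 77.0| / 4.1 = 0.5366
For power 0.7 need Φ(δ − z_{0.0125}) = 0.7, so δ = z_{0.0125} + z_{0.30} = 2.241 + 0.524 = 2.766.
(The Φ(−δ − z_{α/2}) term is vanishingly small for δ > 0 and is dropped in the standard sample-size formula.)
δ = d·√n ⇒ n = (δ/d)² = (2.766 / 0.5366)² = 26.57.
Round up to the next whole unit.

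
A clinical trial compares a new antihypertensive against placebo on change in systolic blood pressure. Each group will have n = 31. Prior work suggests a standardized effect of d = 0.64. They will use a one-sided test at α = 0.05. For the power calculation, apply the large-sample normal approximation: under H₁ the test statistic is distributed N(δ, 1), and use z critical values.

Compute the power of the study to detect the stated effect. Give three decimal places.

Power ≈ 0.809

Noncentrality parameter: δ = d·√(n/2) = 0.64 × √(31/2) = 2.5197
Critical value for a one-sided test at α = 0.05: z_α = 1.645.
Power = Φ(δ − 1.645) = Φ(0.875) = 0.8092.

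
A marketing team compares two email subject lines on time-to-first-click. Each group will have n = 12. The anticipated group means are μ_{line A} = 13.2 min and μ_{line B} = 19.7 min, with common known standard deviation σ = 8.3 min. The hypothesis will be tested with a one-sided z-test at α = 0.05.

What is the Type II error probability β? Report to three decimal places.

Standardized effect: d = |μ_{line A} − μ_{line B}| / σ = |13.2 − 19.7| / 8.3 = 0.7831
Noncentrality parameter: λ = d·√(n/2) = 0.7831 × √(12/2) = 1.9183
Critical value for a one-sided test at α = 0.05: z_α = 1.645.
Power = P(Z > 1.645 − λ) = Φ(0.273) = 0.6077.
Type II error: β = 1 − power = 1 − 0.6077 = 0.3923.

β ≈ 0.392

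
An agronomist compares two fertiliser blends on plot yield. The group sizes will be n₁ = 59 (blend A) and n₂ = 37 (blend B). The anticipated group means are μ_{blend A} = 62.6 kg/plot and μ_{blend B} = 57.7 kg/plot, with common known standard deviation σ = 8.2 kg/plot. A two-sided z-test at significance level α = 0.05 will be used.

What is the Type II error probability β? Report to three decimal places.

Standardized effect: d = |μ_{blend A} − μ_{blend B}| / σ = |62.6 − 57.7| / 8.2 = 0.5976
Noncentrality parameter: δ = d / √(1/n₁ + 1/n₂) = 0.5976 / √(1/59 + 1/37) = 2.8495
Two-sided α = 0.05 → critical value z_{0.025} = 1.960.
Power = Φ(δ − 1.960) + Φ(−δ − 1.960) = Φ(0.890) + Φ(-4.809) = 0.8132 + 0.0000 = 0.8132.
Type II error: β = 1 − power = 1 − 0.8132 = 0.1868.

β ≈ 0.187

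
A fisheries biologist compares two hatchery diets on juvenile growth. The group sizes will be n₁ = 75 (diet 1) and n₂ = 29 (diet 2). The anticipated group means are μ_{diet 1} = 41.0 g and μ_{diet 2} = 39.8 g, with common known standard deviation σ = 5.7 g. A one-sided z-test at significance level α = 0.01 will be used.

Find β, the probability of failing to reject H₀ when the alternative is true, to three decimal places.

Standardized effect: d = |μ_{diet 1} − μ_{diet 2}| / σ = |41.0 − 39.8| / 5.7 = 0.2105
Noncentrality parameter: δ = d / √(1/n₁ + 1/n₂) = 0.2105 / √(1/75 + 1/29) = 0.9628
Critical value for a one-sided test at α = 0.01: z_α = 2.326.
Power = P(Z > 2.326 − δ) = Φ(-1.364) = 0.0863.
Type II error: β = 1 − power = 1 − 0.0863 = 0.9137.

β ≈ 0.914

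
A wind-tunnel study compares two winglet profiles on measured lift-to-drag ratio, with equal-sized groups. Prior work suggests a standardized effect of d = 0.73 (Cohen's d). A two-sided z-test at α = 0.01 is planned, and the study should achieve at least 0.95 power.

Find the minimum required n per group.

n = 67 per group

Set Φ(δ − 2.576) = 0.95; then δ − 2.576 = Φ⁻¹(0.95) = 1.645, giving δ = 4.221.
(The Φ(−δ − z_{α/2}) term is vanishingly small for δ > 0 and is dropped in the standard sample-size formula.)
δ = d·√(n/2) ⇒ n = 2(δ/d)² = 2 × (4.221 / 0.73)² = 66.86.
Rounding up, n = 67 per group.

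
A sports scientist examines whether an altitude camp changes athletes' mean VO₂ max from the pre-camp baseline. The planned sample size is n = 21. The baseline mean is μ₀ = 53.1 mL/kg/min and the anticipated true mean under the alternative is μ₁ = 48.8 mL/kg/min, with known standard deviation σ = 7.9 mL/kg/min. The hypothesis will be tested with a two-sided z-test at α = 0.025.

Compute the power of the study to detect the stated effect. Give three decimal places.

Power ≈ 0.600

Standardized effect: d = |μ₁ − μ₀| / σ = |48.8 − 53.1| / 7.9 = 0.5443
Noncentrality parameter: δ = d·√n = 0.5443 × √21 = 2.4943
Critical value for a two-sided test at α = 0.025: z_{α/2} = 2.241.
Power = Φ(δ − 2.241) + Φ(−δ − 2.241) = Φ(0.253) + Φ(-4.736) = 0.5998 + 0.0000 = 0.5998.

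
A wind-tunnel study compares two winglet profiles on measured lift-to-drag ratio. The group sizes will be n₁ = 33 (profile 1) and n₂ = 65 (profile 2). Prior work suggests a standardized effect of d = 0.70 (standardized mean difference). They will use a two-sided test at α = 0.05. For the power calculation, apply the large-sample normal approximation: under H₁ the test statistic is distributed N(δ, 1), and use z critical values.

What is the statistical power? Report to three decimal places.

Noncentrality parameter: δ = d / √(1/n₁ + 1/n₂) = 0.70 / √(1/33 + 1/65) = 3.2749
Two-sided α = 0.05 → critical value z_{0.025} = 1.960.
Power = Φ(δ − 1.960) + Φ(−δ − 1.960) = Φ(1.315) + Φ(-5.235) = 0.9057 + 0.0000 = 0.9057.

Power ≈ 0.906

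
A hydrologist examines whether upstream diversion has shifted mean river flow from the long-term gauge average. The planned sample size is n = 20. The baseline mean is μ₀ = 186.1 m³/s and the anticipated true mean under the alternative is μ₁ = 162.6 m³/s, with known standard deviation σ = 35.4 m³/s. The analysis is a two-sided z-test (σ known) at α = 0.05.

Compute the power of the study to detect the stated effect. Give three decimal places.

Power ≈ 0.843

Standardized effect: d = |μ₁ − μ₀| / σ = |162.6 − 186.1| / 35.4 = 0.6638
Noncentrality parameter: δ = d·√n = 0.6638 × √20 = 2.9688
Two-sided α = 0.05 → critical value z_{0.025} = 1.960.
Power = Φ(δ − 1.960) + Φ(−δ − 1.960) = Φ(1.009) + Φ(-4.929) = 0.8435 + 0.0000 = 0.8435.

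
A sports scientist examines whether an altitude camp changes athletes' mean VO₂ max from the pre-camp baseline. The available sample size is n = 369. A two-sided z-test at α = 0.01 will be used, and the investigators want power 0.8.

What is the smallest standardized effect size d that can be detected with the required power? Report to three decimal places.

Required noncentrality: δ = z_{0.005} + z_{0.20} = 2.576 + 0.842 = 3.417.
(The second rejection-region term Φ(−δ − z_{α/2}) is negligible and dropped.)
δ = d·√n ⇒ d = δ/√n = 3.417/√369 = 0.1779.

d ≈ 0.178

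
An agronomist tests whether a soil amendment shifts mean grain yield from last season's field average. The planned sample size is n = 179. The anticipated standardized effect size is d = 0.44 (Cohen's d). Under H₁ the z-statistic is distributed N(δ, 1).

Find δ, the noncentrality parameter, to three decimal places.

δ ≈ 5.887

The noncentrality parameter scales effect size by the design's sample-size factor: δ = d·√n = 0.44 × √179 = 5.8868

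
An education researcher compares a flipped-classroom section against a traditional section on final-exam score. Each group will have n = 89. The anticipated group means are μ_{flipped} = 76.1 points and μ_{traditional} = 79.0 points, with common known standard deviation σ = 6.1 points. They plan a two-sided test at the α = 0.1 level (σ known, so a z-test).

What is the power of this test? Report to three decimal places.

Power ≈ 0.937

Standardized effect: d = |μ_{flipped} − μ_{traditional}| / σ = |76.1 − 79.0| / 6.1 = 0.4754
Noncentrality parameter: δ = d·√(n/2) = 0.4754 × √(89/2) = 3.1714
Two-sided α = 0.1 → critical value z_{0.05} = 1.645.
Power = Φ(δ − 1.645) + Φ(−δ − 1.645) = Φ(1.527) + Φ(-4.816) = 0.9366 + 0.0000 = 0.9366.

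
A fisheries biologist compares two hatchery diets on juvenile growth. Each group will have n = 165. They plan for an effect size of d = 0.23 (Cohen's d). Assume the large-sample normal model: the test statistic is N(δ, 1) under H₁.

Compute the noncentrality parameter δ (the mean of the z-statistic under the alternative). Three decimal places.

δ = d·√(n/2) = 0.23 × √(165/2) = 2.0891

δ ≈ 2.089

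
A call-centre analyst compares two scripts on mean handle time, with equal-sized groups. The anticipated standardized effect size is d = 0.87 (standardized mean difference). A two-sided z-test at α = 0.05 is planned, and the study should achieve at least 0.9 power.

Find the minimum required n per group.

n = 28 per group

For power 0.9 need Φ(δ − z_{0.025}) = 0.9, so δ = z_{0.025} + z_{0.10} = 1.960 + 1.282 = 3.242.
(Ignoring the negligible lower-tail rejection probability gives the usual closed-form inversion.)
δ = d·√(n/2) ⇒ n = 2(δ/d)² = 2 × (3.242 / 0.87)² = 27.76.
Rounding up, n = 28 per group.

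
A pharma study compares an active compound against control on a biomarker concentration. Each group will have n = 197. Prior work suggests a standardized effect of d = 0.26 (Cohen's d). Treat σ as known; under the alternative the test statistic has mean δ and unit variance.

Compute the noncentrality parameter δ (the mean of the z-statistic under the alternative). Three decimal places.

δ = d·√(n/2) = 0.26 × √(197/2) = 2.5804

δ ≈ 2.580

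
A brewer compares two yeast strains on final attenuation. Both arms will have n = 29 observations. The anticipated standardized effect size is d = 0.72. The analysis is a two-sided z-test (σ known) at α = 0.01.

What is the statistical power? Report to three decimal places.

Power ≈ 0.566

Noncentrality parameter: δ = d·√(n/2) = 0.72 × √(29/2) = 2.7417
Critical value for a two-sided test at α = 0.01: z_{α/2} = 2.576.
Power = Φ(δ − 2.576) + Φ(−δ − 2.576) = Φ(0.166) + Φ(-5.318) = 0.5659 + 0.0000 = 0.5659.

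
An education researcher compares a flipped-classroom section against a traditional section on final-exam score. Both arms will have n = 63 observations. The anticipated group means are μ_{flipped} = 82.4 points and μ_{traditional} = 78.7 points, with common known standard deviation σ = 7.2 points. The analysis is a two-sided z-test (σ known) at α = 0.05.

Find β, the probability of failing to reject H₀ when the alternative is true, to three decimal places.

β ≈ 0.178

Standardized effect: d = |μ_{flipped} − μ_{traditional}| / σ = |82.4 − 78.7| / 7.2 = 0.5139
Noncentrality parameter: δ = d·√(n/2) = 0.5139 × √(63/2) = 2.8842
Two-sided α = 0.05 → critical value z_{0.025} = 1.960.
Power = Φ(δ − 1.960) + Φ(−δ − 1.960) = Φ(0.924) + Φ(-4.844) = 0.8223 + 0.0000 = 0.8223.
Type II error: β = 1 − power = 1 − 0.8223 = 0.1777.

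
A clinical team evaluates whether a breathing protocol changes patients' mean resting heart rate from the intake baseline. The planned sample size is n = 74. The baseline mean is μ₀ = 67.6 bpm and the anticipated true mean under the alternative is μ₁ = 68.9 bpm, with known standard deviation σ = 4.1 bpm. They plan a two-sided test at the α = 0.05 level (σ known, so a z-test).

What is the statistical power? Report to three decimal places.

Standardized effect: d = |μ₁ − μ₀| / σ = |68.9 − 67.6| / 4.1 = 0.3171
Noncentrality parameter: δ = d·√n = 0.3171 × √74 = 2.7276
Critical value for a two-sided test at α = 0.05: z_{α/2} = 1.960.
Power = Φ(δ − 1.960) + Φ(−δ − 1.960) = Φ(0.768) + Φ(-4.688) = 0.7786 + 0.0000 = 0.7786.

Power ≈ 0.779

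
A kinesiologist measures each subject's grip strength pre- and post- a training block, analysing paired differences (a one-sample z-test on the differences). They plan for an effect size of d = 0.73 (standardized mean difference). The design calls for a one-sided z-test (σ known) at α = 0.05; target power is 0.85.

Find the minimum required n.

For power 0.85 need Φ(δ − z_{0.05}) = 0.85, so δ = z_{0.05} + z_{0.15} = 1.645 + 1.036 = 2.681.
δ = d·√n ⇒ n = (δ/d)² = (2.681 / 0.73)² = 13.49.
Round up to the next whole unit.

n = 14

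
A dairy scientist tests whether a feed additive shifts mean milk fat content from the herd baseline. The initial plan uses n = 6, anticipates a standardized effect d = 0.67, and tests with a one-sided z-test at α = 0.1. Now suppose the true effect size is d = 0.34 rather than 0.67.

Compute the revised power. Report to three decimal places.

Power ≈ 0.327

With d = 0.34: δ = d·√n = 0.34 × √6 = 0.8328. Critical value z_{0.1} = 1.282.
Revised power = Φ(δ − 1.282) = Φ(-0.449) = 0.3268.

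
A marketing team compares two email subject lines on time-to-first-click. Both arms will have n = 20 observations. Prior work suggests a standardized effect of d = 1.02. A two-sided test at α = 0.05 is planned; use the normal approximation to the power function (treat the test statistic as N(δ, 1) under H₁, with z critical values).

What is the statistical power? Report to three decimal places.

Power ≈ 0.897

Noncentrality parameter: δ = d·√(n/2) = 1.02 × √(20/2) = 3.2255
Two-sided α = 0.05 → critical value z_{0.025} = 1.960.
Power = Φ(δ − 1.960) + Φ(−δ − 1.960) = Φ(1.266) + Φ(-5.185) = 0.8972 + 0.0000 = 0.8972.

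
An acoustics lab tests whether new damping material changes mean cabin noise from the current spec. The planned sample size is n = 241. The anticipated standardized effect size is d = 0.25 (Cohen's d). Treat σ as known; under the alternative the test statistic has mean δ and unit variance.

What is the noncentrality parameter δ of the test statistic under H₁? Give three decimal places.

δ ≈ 3.881

The noncentrality parameter scales effect size by the design's sample-size factor: δ = d·√n = 0.25 × √241 = 3.8810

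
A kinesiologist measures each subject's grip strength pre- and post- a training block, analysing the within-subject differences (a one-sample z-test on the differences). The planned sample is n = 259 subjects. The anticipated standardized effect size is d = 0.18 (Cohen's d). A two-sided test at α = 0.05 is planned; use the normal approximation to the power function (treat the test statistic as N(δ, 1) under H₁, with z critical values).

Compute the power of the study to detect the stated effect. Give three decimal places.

Noncentrality parameter: δ = d·√n = 0.18 × √259 = 2.8968
Critical value for a two-sided test at α = 0.05: z_{α/2} = 1.960.
Power = Φ(δ − 1.960) + Φ(−δ − 1.960) = Φ(0.937) + Φ(-4.857) = 0.8256 + 0.0000 = 0.8256.

Power ≈ 0.826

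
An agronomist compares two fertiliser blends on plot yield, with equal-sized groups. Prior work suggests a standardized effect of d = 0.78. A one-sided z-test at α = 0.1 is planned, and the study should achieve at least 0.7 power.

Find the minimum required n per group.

n = 11 per group

Set Φ(δ − 1.282) = 0.7; then δ − 1.282 = Φ⁻¹(0.7) = 0.524, giving δ = 1.806.
δ = d·√(n/2) ⇒ n = 2(δ/d)² = 2 × (1.806 / 0.78)² = 10.72.
Round up to the next whole unit.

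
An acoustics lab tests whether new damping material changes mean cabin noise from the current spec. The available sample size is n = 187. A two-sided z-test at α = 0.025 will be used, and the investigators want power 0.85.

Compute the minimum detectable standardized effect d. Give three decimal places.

d ≈ 0.240

Need Φ(δ − 2.241) = 0.85, so δ = 2.241 + 1.036 = 3.278.
(Lower-tail contribution to power is negligible for δ > 0.)
δ = d·√n ⇒ d = δ/√n = 3.278/√187 = 0.2397.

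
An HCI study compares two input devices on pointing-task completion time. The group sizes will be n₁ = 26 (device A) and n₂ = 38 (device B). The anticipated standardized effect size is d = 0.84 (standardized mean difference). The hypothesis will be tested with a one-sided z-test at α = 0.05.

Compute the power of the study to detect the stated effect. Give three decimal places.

Noncentrality parameter: δ = d / √(1/n₁ + 1/n₂) = 0.84 / √(1/26 + 1/38) = 3.3004
Critical value for a one-sided test at α = 0.05: z_α = 1.645.
Power = P(Z > 1.645 − δ) = Φ(1.656) = 0.9511.

Power ≈ 0.951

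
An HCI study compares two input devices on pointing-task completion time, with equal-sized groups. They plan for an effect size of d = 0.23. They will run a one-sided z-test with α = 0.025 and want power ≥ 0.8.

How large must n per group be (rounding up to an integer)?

n = 297 per group

For power 0.8 need Φ(δ − z_{0.025}) = 0.8, so δ = z_{0.025} + z_{0.20} = 1.960 + 0.842 = 2.802.
δ = d·√(n/2) ⇒ n = 2(δ/d)² = 2 × (2.802 / 0.23)² = 296.74.
Rounding up, n = 297 per group.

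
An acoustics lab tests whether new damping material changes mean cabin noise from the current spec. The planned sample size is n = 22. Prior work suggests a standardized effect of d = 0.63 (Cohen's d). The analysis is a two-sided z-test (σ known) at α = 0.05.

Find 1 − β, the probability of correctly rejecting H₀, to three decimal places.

Power ≈ 0.840

Noncentrality parameter: δ = d·√n = 0.63 × √22 = 2.9550
Two-sided α = 0.05 → critical value z_{0.025} = 1.960.
Power = Φ(δ − 1.960) + Φ(−δ − 1.960) = Φ(0.995) + Φ(-4.915) = 0.8401 + 0.0000 = 0.8401.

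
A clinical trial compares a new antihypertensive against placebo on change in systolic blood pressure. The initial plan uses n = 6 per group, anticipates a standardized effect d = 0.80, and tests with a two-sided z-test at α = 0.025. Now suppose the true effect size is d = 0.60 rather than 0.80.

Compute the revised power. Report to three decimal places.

Power ≈ 0.115

With d = 0.60: δ = d·√(n/2) = 0.60 × √(6/2) = 1.0392. Critical value z_{0.0125} = 2.241.
Revised power = Φ(δ − 2.241) + Φ(−δ − 2.241) = Φ(-1.202) + Φ(-3.281) = 0.1146 + 0.0005 = 0.1152.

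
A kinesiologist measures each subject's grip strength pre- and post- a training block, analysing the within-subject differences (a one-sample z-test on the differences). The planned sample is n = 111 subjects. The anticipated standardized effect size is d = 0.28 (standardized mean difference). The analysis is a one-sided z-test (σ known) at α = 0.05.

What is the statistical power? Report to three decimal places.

Power ≈ 0.904

Noncentrality parameter: λ = d·√n = 0.28 × √111 = 2.9500
One-sided α = 0.05 → critical value z_{0.05} = 1.645.
Power = Φ(λ − 1.645) = Φ(1.305) = 0.9041.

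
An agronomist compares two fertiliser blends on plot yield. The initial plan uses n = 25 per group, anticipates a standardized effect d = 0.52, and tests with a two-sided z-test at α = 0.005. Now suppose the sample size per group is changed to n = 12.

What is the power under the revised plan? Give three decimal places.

Power ≈ 0.063

With n = 12 per group: δ = d·√(n/2) = 0.52 × √(12/2) = 1.2737. Critical value z_{0.0025} = 2.807.
Revised power = Φ(δ − 2.807) + Φ(−δ − 2.807) = Φ(-1.533) + Φ(-4.081) = 0.0626 + 0.0000 = 0.0626.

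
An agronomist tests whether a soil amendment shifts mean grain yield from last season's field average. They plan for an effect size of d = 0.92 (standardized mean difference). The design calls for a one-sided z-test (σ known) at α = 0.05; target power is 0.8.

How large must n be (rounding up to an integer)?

For power 0.8 need Φ(δ − z_{0.05}) = 0.8, so δ = z_{0.05} + z_{0.20} = 1.645 + 0.842 = 2.486.
δ = d·√n ⇒ n = (δ/d)² = (2.486 / 0.92)² = 7.30.
Rounding up, n = 8.

n = 8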